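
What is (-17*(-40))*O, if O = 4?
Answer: 2720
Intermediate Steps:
(-17*(-40))*O = -17*(-40)*4 = 680*4 = 2720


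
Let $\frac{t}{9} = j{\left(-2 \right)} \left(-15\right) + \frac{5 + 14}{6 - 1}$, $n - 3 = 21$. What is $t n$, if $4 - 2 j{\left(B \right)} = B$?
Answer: $- \frac{44496}{5} \approx -8899.2$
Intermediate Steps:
$n = 24$ ($n = 3 + 21 = 24$)
$j{\left(B \right)} = 2 - \frac{B}{2}$
$t = - \frac{1854}{5}$ ($t = 9 \left(\left(2 - -1\right) \left(-15\right) + \frac{5 + 14}{6 - 1}\right) = 9 \left(\left(2 + 1\right) \left(-15\right) + \frac{19}{5}\right) = 9 \left(3 \left(-15\right) + 19 \cdot \frac{1}{5}\right) = 9 \left(-45 + \frac{19}{5}\right) = 9 \left(- \frac{206}{5}\right) = - \frac{1854}{5} \approx -370.8$)
$t n = \left(- \frac{1854}{5}\right) 24 = - \frac{44496}{5}$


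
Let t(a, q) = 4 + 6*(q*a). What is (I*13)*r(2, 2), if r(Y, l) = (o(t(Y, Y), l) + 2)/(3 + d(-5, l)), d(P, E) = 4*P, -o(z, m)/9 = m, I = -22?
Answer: -4576/17 ≈ -269.18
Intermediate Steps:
t(a, q) = 4 + 6*a*q (t(a, q) = 4 + 6*(a*q) = 4 + 6*a*q)
o(z, m) = -9*m
r(Y, l) = -2/17 + 9*l/17 (r(Y, l) = (-9*l + 2)/(3 + 4*(-5)) = (2 - 9*l)/(3 - 20) = (2 - 9*l)/(-17) = (2 - 9*l)*(-1/17) = -2/17 + 9*l/17)
(I*13)*r(2, 2) = (-22*13)*(-2/17 + (9/17)*2) = -286*(-2/17 + 18/17) = -286*16/17 = -4576/17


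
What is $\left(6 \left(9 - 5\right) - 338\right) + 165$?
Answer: $-149$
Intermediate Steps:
$\left(6 \left(9 - 5\right) - 338\right) + 165 = \left(6 \cdot 4 - 338\right) + 165 = \left(24 - 338\right) + 165 = -314 + 165 = -149$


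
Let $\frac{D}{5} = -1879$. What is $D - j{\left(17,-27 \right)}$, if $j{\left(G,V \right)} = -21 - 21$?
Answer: $-9353$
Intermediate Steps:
$D = -9395$ ($D = 5 \left(-1879\right) = -9395$)
$j{\left(G,V \right)} = -42$ ($j{\left(G,V \right)} = -21 - 21 = -42$)
$D - j{\left(17,-27 \right)} = -9395 - -42 = -9395 + 42 = -9353$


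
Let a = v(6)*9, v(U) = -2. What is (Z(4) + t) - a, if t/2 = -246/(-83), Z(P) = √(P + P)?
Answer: 1986/83 + 2*√2 ≈ 26.756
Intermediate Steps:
Z(P) = √2*√P (Z(P) = √(2*P) = √2*√P)
t = 492/83 (t = 2*(-246/(-83)) = 2*(-246*(-1/83)) = 2*(246/83) = 492/83 ≈ 5.9277)
a = -18 (a = -2*9 = -18)
(Z(4) + t) - a = (√2*√4 + 492/83) - 1*(-18) = (√2*2 + 492/83) + 18 = (2*√2 + 492/83) + 18 = (492/83 + 2*√2) + 18 = 1986/83 + 2*√2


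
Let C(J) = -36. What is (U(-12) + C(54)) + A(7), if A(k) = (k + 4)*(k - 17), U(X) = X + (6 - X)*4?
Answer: -86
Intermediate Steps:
U(X) = 24 - 3*X (U(X) = X + (24 - 4*X) = 24 - 3*X)
A(k) = (-17 + k)*(4 + k) (A(k) = (4 + k)*(-17 + k) = (-17 + k)*(4 + k))
(U(-12) + C(54)) + A(7) = ((24 - 3*(-12)) - 36) + (-68 + 7**2 - 13*7) = ((24 + 36) - 36) + (-68 + 49 - 91) = (60 - 36) - 110 = 24 - 110 = -86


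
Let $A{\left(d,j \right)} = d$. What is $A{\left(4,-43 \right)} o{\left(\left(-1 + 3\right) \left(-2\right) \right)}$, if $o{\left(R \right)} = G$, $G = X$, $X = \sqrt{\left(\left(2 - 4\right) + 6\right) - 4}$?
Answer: $0$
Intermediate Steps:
$X = 0$ ($X = \sqrt{\left(-2 + 6\right) - 4} = \sqrt{4 - 4} = \sqrt{0} = 0$)
$G = 0$
$o{\left(R \right)} = 0$
$A{\left(4,-43 \right)} o{\left(\left(-1 + 3\right) \left(-2\right) \right)} = 4 \cdot 0 = 0$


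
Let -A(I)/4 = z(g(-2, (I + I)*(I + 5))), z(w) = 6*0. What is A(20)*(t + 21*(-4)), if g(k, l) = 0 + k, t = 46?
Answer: 0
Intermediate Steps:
g(k, l) = k
z(w) = 0
A(I) = 0 (A(I) = -4*0 = 0)
A(20)*(t + 21*(-4)) = 0*(46 + 21*(-4)) = 0*(46 - 84) = 0*(-38) = 0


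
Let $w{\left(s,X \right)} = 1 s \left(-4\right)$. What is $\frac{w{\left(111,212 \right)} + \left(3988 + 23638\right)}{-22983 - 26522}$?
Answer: $- \frac{27182}{49505} \approx -0.54908$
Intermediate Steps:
$w{\left(s,X \right)} = - 4 s$ ($w{\left(s,X \right)} = s \left(-4\right) = - 4 s$)
$\frac{w{\left(111,212 \right)} + \left(3988 + 23638\right)}{-22983 - 26522} = \frac{\left(-4\right) 111 + \left(3988 + 23638\right)}{-22983 - 26522} = \frac{-444 + 27626}{-49505} = 27182 \left(- \frac{1}{49505}\right) = - \frac{27182}{49505}$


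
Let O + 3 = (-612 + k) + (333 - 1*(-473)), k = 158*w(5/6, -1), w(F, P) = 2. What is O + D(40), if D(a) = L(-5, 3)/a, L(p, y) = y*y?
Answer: 20289/40 ≈ 507.23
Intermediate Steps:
L(p, y) = y²
k = 316 (k = 158*2 = 316)
D(a) = 9/a (D(a) = 3²/a = 9/a)
O = 507 (O = -3 + ((-612 + 316) + (333 - 1*(-473))) = -3 + (-296 + (333 + 473)) = -3 + (-296 + 806) = -3 + 510 = 507)
O + D(40) = 507 + 9/40 = 20289/40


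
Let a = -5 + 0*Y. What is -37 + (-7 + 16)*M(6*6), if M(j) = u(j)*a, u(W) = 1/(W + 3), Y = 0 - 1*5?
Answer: -496/13 ≈ -38.154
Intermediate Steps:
Y = -5 (Y = 0 - 5 = -5)
a = -5 (a = -5 + 0*(-5) = -5 + 0 = -5)
u(W) = 1/(3 + W)
M(j) = -5/(3 + j)
-37 + (-7 + 16)*M(6*6) = -37 + (-7 + 16)*(-5/(3 + 6*6)) = -37 + 9*(-5/(3 + 36)) = -37 + 9*(-5/39) = -37 - 15/13 = -496/13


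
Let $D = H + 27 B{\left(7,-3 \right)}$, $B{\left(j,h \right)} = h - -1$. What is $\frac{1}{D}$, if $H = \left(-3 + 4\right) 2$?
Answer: $- \frac{1}{52} \approx -0.019231$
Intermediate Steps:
$H = 2$ ($H = 1 \cdot 2 = 2$)
$B{\left(j,h \right)} = 1 + h$ ($B{\left(j,h \right)} = h + 1 = 1 + h$)
$D = -52$ ($D = 2 + 27 \left(1 - 3\right) = 2 + 27 \left(-2\right) = 2 - 54 = -52$)
$\frac{1}{D} = \frac{1}{-52} = - \frac{1}{52}$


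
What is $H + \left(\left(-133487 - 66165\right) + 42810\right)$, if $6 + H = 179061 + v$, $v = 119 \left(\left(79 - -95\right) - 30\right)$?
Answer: $39349$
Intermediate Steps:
$v = 17136$ ($v = 119 \left(\left(79 + 95\right) - 30\right) = 119 \left(174 - 30\right) = 119 \cdot 144 = 17136$)
$H = 196191$ ($H = -6 + \left(179061 + 17136\right) = -6 + 196197 = 196191$)
$H + \left(\left(-133487 - 66165\right) + 42810\right) = 196191 + \left(\left(-133487 - 66165\right) + 42810\right) = 196191 + \left(-199652 + 42810\right) = 196191 - 156842 = 39349$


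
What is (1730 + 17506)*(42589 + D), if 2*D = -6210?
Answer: 759514224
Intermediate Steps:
D = -3105 (D = (1/2)*(-6210) = -3105)
(1730 + 17506)*(42589 + D) = (1730 + 17506)*(42589 - 3105) = 19236*39484 = 759514224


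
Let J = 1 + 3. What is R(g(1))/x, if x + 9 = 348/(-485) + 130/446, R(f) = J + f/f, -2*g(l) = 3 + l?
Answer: -540775/1019474 ≈ -0.53045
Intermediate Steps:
J = 4
g(l) = -3/2 - l/2 (g(l) = -(3 + l)/2 = -3/2 - l/2)
R(f) = 5 (R(f) = 4 + f/f = 4 + 1 = 5)
x = -1019474/108155 (x = -9 + (348/(-485) + 130/446) = -9 + (348*(-1/485) + 130*(1/446)) = -9 + (-348/485 + 65/223) = -9 - 46079/108155 = -1019474/108155 ≈ -9.4260)
R(g(1))/x = 5/(-1019474/108155) = 5*(-108155/1019474) = -540775/1019474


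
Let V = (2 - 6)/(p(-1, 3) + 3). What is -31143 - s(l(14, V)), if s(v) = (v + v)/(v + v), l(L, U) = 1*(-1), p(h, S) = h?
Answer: -31144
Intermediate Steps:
V = -2 (V = (2 - 6)/(-1 + 3) = -4/2 = -4*½ = -2)
l(L, U) = -1
s(v) = 1 (s(v) = (2*v)/((2*v)) = (2*v)*(1/(2*v)) = 1)
-31143 - s(l(14, V)) = -31143 - 1*1 = -31143 - 1 = -31144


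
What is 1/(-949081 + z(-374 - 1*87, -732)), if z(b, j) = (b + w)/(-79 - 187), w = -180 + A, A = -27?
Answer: -133/126227439 ≈ -1.0537e-6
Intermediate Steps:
w = -207 (w = -180 - 27 = -207)
z(b, j) = 207/266 - b/266 (z(b, j) = (b - 207)/(-79 - 187) = (-207 + b)/(-266) = (-207 + b)*(-1/266) = 207/266 - b/266)
1/(-949081 + z(-374 - 1*87, -732)) = 1/(-949081 + (207/266 - (-374 - 1*87)/266)) = 1/(-949081 + (207/266 - (-374 - 87)/266)) = 1/(-949081 + (207/266 - 1/266*(-461))) = 1/(-949081 + (207/266 + 461/266)) = 1/(-949081 + 334/133) = 1/(-126227439/133) = -133/126227439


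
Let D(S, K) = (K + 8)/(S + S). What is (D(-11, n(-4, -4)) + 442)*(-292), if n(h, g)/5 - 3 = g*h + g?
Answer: -1407586/11 ≈ -1.2796e+5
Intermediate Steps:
n(h, g) = 15 + 5*g + 5*g*h (n(h, g) = 15 + 5*(g*h + g) = 15 + 5*(g + g*h) = 15 + (5*g + 5*g*h) = 15 + 5*g + 5*g*h)
D(S, K) = (8 + K)/(2*S) (D(S, K) = (8 + K)/((2*S)) = (8 + K)*(1/(2*S)) = (8 + K)/(2*S))
(D(-11, n(-4, -4)) + 442)*(-292) = ((½)*(8 + (15 + 5*(-4) + 5*(-4)*(-4)))/(-11) + 442)*(-292) = ((½)*(-1/11)*(8 + (15 - 20 + 80)) + 442)*(-292) = ((½)*(-1/11)*(8 + 75) + 442)*(-292) = ((½)*(-1/11)*83 + 442)*(-292) = (-83/22 + 442)*(-292) = (9641/22)*(-292) = -1407586/11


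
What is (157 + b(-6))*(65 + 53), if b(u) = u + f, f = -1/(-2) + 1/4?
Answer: 35813/2 ≈ 17907.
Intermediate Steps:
f = ¾ (f = -1*(-½) + 1*(¼) = ½ + ¼ = ¾ ≈ 0.75000)
b(u) = ¾ + u (b(u) = u + ¾ = ¾ + u)
(157 + b(-6))*(65 + 53) = (157 + (¾ - 6))*(65 + 53) = (157 - 21/4)*118 = (607/4)*118 = 35813/2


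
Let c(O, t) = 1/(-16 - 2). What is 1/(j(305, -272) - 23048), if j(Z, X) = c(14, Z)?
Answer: -18/414865 ≈ -4.3388e-5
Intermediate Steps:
c(O, t) = -1/18 (c(O, t) = 1/(-18) = -1/18)
j(Z, X) = -1/18
1/(j(305, -272) - 23048) = 1/(-1/18 - 23048) = 1/(-414865/18) = -18/414865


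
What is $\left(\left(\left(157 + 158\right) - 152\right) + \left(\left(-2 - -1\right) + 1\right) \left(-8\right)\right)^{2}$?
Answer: $26569$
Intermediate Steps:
$\left(\left(\left(157 + 158\right) - 152\right) + \left(\left(-2 - -1\right) + 1\right) \left(-8\right)\right)^{2} = \left(\left(315 - 152\right) + \left(\left(-2 + 1\right) + 1\right) \left(-8\right)\right)^{2} = \left(163 + \left(-1 + 1\right) \left(-8\right)\right)^{2} = \left(163 + 0 \left(-8\right)\right)^{2} = \left(163 + 0\right)^{2} = 163^{2} = 26569$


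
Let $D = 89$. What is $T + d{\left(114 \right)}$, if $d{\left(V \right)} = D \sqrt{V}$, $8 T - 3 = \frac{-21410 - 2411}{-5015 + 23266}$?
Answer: $\frac{7733}{36502} + 89 \sqrt{114} \approx 950.47$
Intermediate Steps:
$T = \frac{7733}{36502}$ ($T = \frac{3}{8} + \frac{\left(-21410 - 2411\right) \frac{1}{-5015 + 23266}}{8} = \frac{3}{8} + \frac{\left(-23821\right) \frac{1}{18251}}{8} = \frac{3}{8} + \frac{1}{8} \left(- \frac{23821}{18251}\right) = \frac{3}{8} - \frac{23821}{146008} = \frac{7733}{36502} \approx 0.21185$)
$d{\left(V \right)} = 89 \sqrt{V}$
$T + d{\left(114 \right)} = \frac{7733}{36502} + 89 \sqrt{114}$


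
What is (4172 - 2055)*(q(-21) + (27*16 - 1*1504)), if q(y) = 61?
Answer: -2140287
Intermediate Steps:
(4172 - 2055)*(q(-21) + (27*16 - 1*1504)) = (4172 - 2055)*(61 + (27*16 - 1*1504)) = 2117*(61 + (432 - 1504)) = 2117*(61 - 1072) = 2117*(-1011) = -2140287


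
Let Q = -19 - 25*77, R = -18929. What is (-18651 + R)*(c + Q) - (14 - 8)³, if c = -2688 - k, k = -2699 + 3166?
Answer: 191620204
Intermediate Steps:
k = 467
Q = -1944 (Q = -19 - 1925 = -1944)
c = -3155 (c = -2688 - 1*467 = -2688 - 467 = -3155)
(-18651 + R)*(c + Q) - (14 - 8)³ = (-18651 - 18929)*(-3155 - 1944) - (14 - 8)³ = -37580*(-5099) - 1*6³ = 191620420 - 1*216 = 191620420 - 216 = 191620204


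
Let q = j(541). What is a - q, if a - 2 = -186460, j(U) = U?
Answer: -186999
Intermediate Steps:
q = 541
a = -186458 (a = 2 - 186460 = -186458)
a - q = -186458 - 1*541 = -186458 - 541 = -186999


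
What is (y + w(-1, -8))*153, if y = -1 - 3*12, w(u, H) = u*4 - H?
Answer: -5049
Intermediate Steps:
w(u, H) = -H + 4*u (w(u, H) = 4*u - H = -H + 4*u)
y = -37 (y = -1 - 36 = -37)
(y + w(-1, -8))*153 = (-37 + (-1*(-8) + 4*(-1)))*153 = (-37 + (8 - 4))*153 = (-37 + 4)*153 = -33*153 = -5049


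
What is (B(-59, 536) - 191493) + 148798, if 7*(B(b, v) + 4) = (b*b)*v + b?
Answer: 1566864/7 ≈ 2.2384e+5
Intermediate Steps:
B(b, v) = -4 + b/7 + v*b²/7 (B(b, v) = -4 + ((b*b)*v + b)/7 = -4 + (b²*v + b)/7 = -4 + (v*b² + b)/7 = -4 + (b + v*b²)/7 = -4 + (b/7 + v*b²/7) = -4 + b/7 + v*b²/7)
(B(-59, 536) - 191493) + 148798 = ((-4 + (⅐)*(-59) + (⅐)*536*(-59)²) - 191493) + 148798 = ((-4 - 59/7 + (⅐)*536*3481) - 191493) + 148798 = ((-4 - 59/7 + 1865816/7) - 191493) + 148798 = (1865729/7 - 191493) + 148798 = 525278/7 + 148798 = 1566864/7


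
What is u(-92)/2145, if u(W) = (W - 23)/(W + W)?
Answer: 1/3432 ≈ 0.00029138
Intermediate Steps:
u(W) = (-23 + W)/(2*W) (u(W) = (-23 + W)/((2*W)) = (-23 + W)*(1/(2*W)) = (-23 + W)/(2*W))
u(-92)/2145 = ((1/2)*(-23 - 92)/(-92))/2145 = ((1/2)*(-1/92)*(-115))*(1/2145) = (5/8)*(1/2145) = 1/3432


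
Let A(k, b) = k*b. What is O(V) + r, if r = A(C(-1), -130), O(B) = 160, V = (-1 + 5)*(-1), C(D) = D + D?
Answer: 420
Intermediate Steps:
C(D) = 2*D
V = -4 (V = 4*(-1) = -4)
A(k, b) = b*k
r = 260 (r = -260*(-1) = -130*(-2) = 260)
O(V) + r = 160 + 260 = 420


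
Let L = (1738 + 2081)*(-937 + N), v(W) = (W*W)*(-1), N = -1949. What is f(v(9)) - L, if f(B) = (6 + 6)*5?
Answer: 11021694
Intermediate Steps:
v(W) = -W**2 (v(W) = W**2*(-1) = -W**2)
f(B) = 60 (f(B) = 12*5 = 60)
L = -11021634 (L = (1738 + 2081)*(-937 - 1949) = 3819*(-2886) = -11021634)
f(v(9)) - L = 60 - 1*(-11021634) = 60 + 11021634 = 11021694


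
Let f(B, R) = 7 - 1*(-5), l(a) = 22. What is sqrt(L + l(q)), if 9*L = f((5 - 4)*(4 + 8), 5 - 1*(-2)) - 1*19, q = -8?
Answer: sqrt(191)/3 ≈ 4.6068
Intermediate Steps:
f(B, R) = 12 (f(B, R) = 7 + 5 = 12)
L = -7/9 (L = (12 - 1*19)/9 = (12 - 19)/9 = (1/9)*(-7) = -7/9 ≈ -0.77778)
sqrt(L + l(q)) = sqrt(-7/9 + 22) = sqrt(191/9) = sqrt(191)/3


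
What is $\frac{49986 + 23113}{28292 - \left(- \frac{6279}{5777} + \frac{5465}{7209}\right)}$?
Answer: $\frac{3044309681907}{1178273444762} \approx 2.5837$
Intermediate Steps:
$\frac{49986 + 23113}{28292 - \left(- \frac{6279}{5777} + \frac{5465}{7209}\right)} = \frac{73099}{28292 - - \frac{13694006}{41646393}} = \frac{73099}{28292 + \left(\frac{6279}{5777} - \frac{5465}{7209}\right)} = \frac{73099}{28292 + \frac{13694006}{41646393}} = \frac{73099}{\frac{1178273444762}{41646393}} = 73099 \cdot \frac{41646393}{1178273444762} = \frac{3044309681907}{1178273444762}$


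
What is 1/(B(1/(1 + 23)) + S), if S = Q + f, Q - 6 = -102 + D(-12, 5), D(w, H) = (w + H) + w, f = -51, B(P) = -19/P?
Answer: -1/622 ≈ -0.0016077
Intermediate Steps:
D(w, H) = H + 2*w (D(w, H) = (H + w) + w = H + 2*w)
Q = -115 (Q = 6 + (-102 + (5 + 2*(-12))) = 6 + (-102 + (5 - 24)) = 6 + (-102 - 19) = 6 - 121 = -115)
S = -166 (S = -115 - 51 = -166)
1/(B(1/(1 + 23)) + S) = 1/(-19/(1/(1 + 23)) - 166) = 1/(-19/(1/24) - 166) = 1/(-19/1/24 - 166) = 1/(-19*24 - 166) = 1/(-456 - 166) = 1/(-622) = -1/622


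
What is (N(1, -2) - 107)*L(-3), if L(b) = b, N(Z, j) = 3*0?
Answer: 321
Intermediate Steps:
N(Z, j) = 0
(N(1, -2) - 107)*L(-3) = (0 - 107)*(-3) = -107*(-3) = 321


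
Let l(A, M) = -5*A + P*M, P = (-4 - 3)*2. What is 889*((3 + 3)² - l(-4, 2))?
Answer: 39116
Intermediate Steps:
P = -14 (P = -7*2 = -14)
l(A, M) = -14*M - 5*A (l(A, M) = -5*A - 14*M = -14*M - 5*A)
889*((3 + 3)² - l(-4, 2)) = 889*((3 + 3)² - (-14*2 - 5*(-4))) = 889*(6² - (-28 + 20)) = 889*(36 - 1*(-8)) = 889*(36 + 8) = 889*44 = 39116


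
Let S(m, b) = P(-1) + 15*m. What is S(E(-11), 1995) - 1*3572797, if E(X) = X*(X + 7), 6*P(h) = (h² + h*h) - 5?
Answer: -7144275/2 ≈ -3.5721e+6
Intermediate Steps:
P(h) = -⅚ + h²/3 (P(h) = ((h² + h*h) - 5)/6 = ((h² + h²) - 5)/6 = (2*h² - 5)/6 = (-5 + 2*h²)/6 = -⅚ + h²/3)
E(X) = X*(7 + X)
S(m, b) = -½ + 15*m (S(m, b) = (-⅚ + (⅓)*(-1)²) + 15*m = (-⅚ + (⅓)*1) + 15*m = (-⅚ + ⅓) + 15*m = -½ + 15*m)
S(E(-11), 1995) - 1*3572797 = (-½ + 15*(-11*(7 - 11))) - 1*3572797 = (-½ + 15*(-11*(-4))) - 3572797 = (-½ + 15*44) - 3572797 = (-½ + 660) - 3572797 = 1319/2 - 3572797 = -7144275/2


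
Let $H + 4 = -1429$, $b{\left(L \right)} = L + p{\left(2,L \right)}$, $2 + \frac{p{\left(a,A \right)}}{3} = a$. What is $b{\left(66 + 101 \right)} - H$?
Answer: $1600$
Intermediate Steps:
$p{\left(a,A \right)} = -6 + 3 a$
$b{\left(L \right)} = L$ ($b{\left(L \right)} = L + \left(-6 + 3 \cdot 2\right) = L + \left(-6 + 6\right) = L + 0 = L$)
$H = -1433$ ($H = -4 - 1429 = -1433$)
$b{\left(66 + 101 \right)} - H = \left(66 + 101\right) - -1433 = 167 + 1433 = 1600$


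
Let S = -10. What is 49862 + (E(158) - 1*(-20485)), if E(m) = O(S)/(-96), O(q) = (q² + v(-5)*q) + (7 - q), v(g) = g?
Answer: 6753145/96 ≈ 70345.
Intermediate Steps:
O(q) = 7 + q² - 6*q (O(q) = (q² - 5*q) + (7 - q) = 7 + q² - 6*q)
E(m) = -167/96 (E(m) = (7 + (-10)² - 6*(-10))/(-96) = (7 + 100 + 60)*(-1/96) = 167*(-1/96) = -167/96)
49862 + (E(158) - 1*(-20485)) = 49862 + (-167/96 - 1*(-20485)) = 49862 + (-167/96 + 20485) = 49862 + 1966393/96 = 6753145/96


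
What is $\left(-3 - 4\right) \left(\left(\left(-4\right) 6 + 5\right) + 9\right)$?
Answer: $70$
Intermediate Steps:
$\left(-3 - 4\right) \left(\left(\left(-4\right) 6 + 5\right) + 9\right) = \left(-3 - 4\right) \left(\left(-24 + 5\right) + 9\right) = - 7 \left(-19 + 9\right) = \left(-7\right) \left(-10\right) = 70$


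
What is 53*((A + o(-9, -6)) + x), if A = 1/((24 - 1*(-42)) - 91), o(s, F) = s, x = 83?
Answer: 97997/25 ≈ 3919.9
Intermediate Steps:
A = -1/25 (A = 1/((24 + 42) - 91) = 1/(66 - 91) = 1/(-25) = -1/25 ≈ -0.040000)
53*((A + o(-9, -6)) + x) = 53*((-1/25 - 9) + 83) = 53*(-226/25 + 83) = 53*(1849/25) = 97997/25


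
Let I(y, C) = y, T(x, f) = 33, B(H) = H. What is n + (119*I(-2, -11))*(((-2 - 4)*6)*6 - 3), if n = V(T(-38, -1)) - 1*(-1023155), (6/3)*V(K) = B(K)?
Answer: 2150587/2 ≈ 1.0753e+6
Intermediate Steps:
V(K) = K/2
n = 2046343/2 (n = (1/2)*33 - 1*(-1023155) = 33/2 + 1023155 = 2046343/2 ≈ 1.0232e+6)
n + (119*I(-2, -11))*(((-2 - 4)*6)*6 - 3) = 2046343/2 + (119*(-2))*(((-2 - 4)*6)*6 - 3) = 2046343/2 - 238*(-6*6*6 - 3) = 2046343/2 - 238*(-36*6 - 3) = 2046343/2 - 238*(-216 - 3) = 2046343/2 - 238*(-219) = 2046343/2 + 52122 = 2150587/2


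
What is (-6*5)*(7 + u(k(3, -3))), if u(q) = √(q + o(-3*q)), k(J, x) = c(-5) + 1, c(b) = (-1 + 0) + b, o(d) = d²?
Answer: -210 - 60*√55 ≈ -654.97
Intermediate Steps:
c(b) = -1 + b
k(J, x) = -5 (k(J, x) = (-1 - 5) + 1 = -6 + 1 = -5)
u(q) = √(q + 9*q²) (u(q) = √(q + (-3*q)²) = √(q + 9*q²))
(-6*5)*(7 + u(k(3, -3))) = (-6*5)*(7 + √(-5*(1 + 9*(-5)))) = -30*(7 + √(-5*(1 - 45))) = -30*(7 + √(-5*(-44))) = -30*(7 + √220) = -30*(7 + 2*√55) = -210 - 60*√55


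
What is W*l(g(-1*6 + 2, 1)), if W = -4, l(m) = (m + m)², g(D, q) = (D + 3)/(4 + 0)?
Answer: -1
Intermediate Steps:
g(D, q) = ¾ + D/4 (g(D, q) = (3 + D)/4 = (3 + D)*(¼) = ¾ + D/4)
l(m) = 4*m² (l(m) = (2*m)² = 4*m²)
W*l(g(-1*6 + 2, 1)) = -16*(¾ + (-1*6 + 2)/4)² = -16*(¾ + (-6 + 2)/4)² = -16*(¾ + (¼)*(-4))² = -16*(¾ - 1)² = -16*(-¼)² = -16/16 = -4*¼ = -1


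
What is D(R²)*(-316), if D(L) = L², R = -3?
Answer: -25596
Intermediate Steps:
D(R²)*(-316) = ((-3)²)²*(-316) = 9²*(-316) = 81*(-316) = -25596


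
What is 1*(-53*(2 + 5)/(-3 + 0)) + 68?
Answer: 575/3 ≈ 191.67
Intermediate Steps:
1*(-53*(2 + 5)/(-3 + 0)) + 68 = 1*(-371/(-3)) + 68 = 1*(-371*(-1)/3) + 68 = 1*(-53*(-7/3)) + 68 = 1*(371/3) + 68 = 371/3 + 68 = 575/3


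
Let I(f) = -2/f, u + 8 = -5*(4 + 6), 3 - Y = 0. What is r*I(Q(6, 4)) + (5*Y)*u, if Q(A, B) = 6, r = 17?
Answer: -2627/3 ≈ -875.67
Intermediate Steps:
Y = 3 (Y = 3 - 1*0 = 3 + 0 = 3)
u = -58 (u = -8 - 5*(4 + 6) = -8 - 5*10 = -8 - 50 = -58)
r*I(Q(6, 4)) + (5*Y)*u = 17*(-2/6) + (5*3)*(-58) = 17*(-2*⅙) + 15*(-58) = 17*(-⅓) - 870 = -17/3 - 870 = -2627/3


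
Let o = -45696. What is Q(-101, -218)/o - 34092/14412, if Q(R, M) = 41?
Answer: -129871577/54880896 ≈ -2.3664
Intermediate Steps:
Q(-101, -218)/o - 34092/14412 = 41/(-45696) - 34092/14412 = 41*(-1/45696) - 34092*1/14412 = -41/45696 - 2841/1201 = -129871577/54880896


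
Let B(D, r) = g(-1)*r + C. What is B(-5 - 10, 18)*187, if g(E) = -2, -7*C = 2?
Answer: -47498/7 ≈ -6785.4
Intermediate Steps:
C = -2/7 (C = -1/7*2 = -2/7 ≈ -0.28571)
B(D, r) = -2/7 - 2*r (B(D, r) = -2*r - 2/7 = -2/7 - 2*r)
B(-5 - 10, 18)*187 = (-2/7 - 2*18)*187 = (-2/7 - 36)*187 = -254/7*187 = -47498/7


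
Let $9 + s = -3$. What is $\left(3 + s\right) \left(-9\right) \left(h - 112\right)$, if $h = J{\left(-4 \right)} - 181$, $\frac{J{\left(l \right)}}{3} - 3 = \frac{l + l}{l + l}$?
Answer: $-22761$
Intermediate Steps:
$s = -12$ ($s = -9 - 3 = -12$)
$J{\left(l \right)} = 12$ ($J{\left(l \right)} = 9 + 3 \frac{l + l}{l + l} = 9 + 3 \frac{2 l}{2 l} = 9 + 3 \cdot 2 l \frac{1}{2 l} = 9 + 3 \cdot 1 = 9 + 3 = 12$)
$h = -169$ ($h = 12 - 181 = -169$)
$\left(3 + s\right) \left(-9\right) \left(h - 112\right) = \left(3 - 12\right) \left(-9\right) \left(-169 - 112\right) = \left(-9\right) \left(-9\right) \left(-169 - 112\right) = 81 \left(-281\right) = -22761$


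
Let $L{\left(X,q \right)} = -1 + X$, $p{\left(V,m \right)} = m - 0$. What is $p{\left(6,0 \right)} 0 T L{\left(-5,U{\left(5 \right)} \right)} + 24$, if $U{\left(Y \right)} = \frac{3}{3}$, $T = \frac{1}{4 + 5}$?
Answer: $24$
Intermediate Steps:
$T = \frac{1}{9} \approx 0.11111$
$p{\left(V,m \right)} = m$ ($p{\left(V,m \right)} = m + 0 = m$)
$U{\left(Y \right)} = 1$ ($U{\left(Y \right)} = 3 \cdot \frac{1}{3} = 1$)
$p{\left(6,0 \right)} 0 T L{\left(-5,U{\left(5 \right)} \right)} + 24 = 0 \cdot 0 \cdot \frac{1}{9} \left(-1 - 5\right) + 24 = 0 \cdot \frac{1}{9} \left(-6\right) + 24 = 0 \left(-6\right) + 24 = 0 + 24 = 24$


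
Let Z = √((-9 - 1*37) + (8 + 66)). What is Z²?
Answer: 28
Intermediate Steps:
Z = 2*√7 (Z = √((-9 - 37) + 74) = √(-46 + 74) = √28 = 2*√7 ≈ 5.2915)
Z² = (2*√7)² = 28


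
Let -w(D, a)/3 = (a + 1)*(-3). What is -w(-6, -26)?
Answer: 225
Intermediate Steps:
w(D, a) = 9 + 9*a (w(D, a) = -3*(a + 1)*(-3) = -3*(1 + a)*(-3) = -3*(-3 - 3*a) = 9 + 9*a)
-w(-6, -26) = -(9 + 9*(-26)) = -(9 - 234) = -1*(-225) = 225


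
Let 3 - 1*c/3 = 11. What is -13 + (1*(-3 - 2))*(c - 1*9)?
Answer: 152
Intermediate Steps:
c = -24 (c = 9 - 3*11 = 9 - 33 = -24)
-13 + (1*(-3 - 2))*(c - 1*9) = -13 + (1*(-3 - 2))*(-24 - 1*9) = -13 + (1*(-5))*(-24 - 9) = -13 - 5*(-33) = -13 + 165 = 152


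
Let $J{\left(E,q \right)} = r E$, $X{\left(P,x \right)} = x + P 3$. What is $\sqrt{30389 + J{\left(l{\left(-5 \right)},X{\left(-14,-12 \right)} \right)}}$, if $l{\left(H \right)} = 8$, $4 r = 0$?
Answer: $\sqrt{30389} \approx 174.32$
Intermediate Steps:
$X{\left(P,x \right)} = x + 3 P$
$r = 0$ ($r = \frac{1}{4} \cdot 0 = 0$)
$J{\left(E,q \right)} = 0$ ($J{\left(E,q \right)} = 0 E = 0$)
$\sqrt{30389 + J{\left(l{\left(-5 \right)},X{\left(-14,-12 \right)} \right)}} = \sqrt{30389 + 0} = \sqrt{30389}$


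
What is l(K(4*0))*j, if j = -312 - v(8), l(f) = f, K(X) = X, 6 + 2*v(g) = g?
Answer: 0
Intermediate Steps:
v(g) = -3 + g/2
j = -313 (j = -312 - (-3 + (1/2)*8) = -312 - (-3 + 4) = -312 - 1*1 = -312 - 1 = -313)
l(K(4*0))*j = (4*0)*(-313) = 0*(-313) = 0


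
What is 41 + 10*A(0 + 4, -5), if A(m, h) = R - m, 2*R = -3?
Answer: -14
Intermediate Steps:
R = -3/2 (R = (½)*(-3) = -3/2 ≈ -1.5000)
A(m, h) = -3/2 - m
41 + 10*A(0 + 4, -5) = 41 + 10*(-3/2 - (0 + 4)) = 41 + 10*(-3/2 - 1*4) = 41 + 10*(-3/2 - 4) = 41 + 10*(-11/2) = 41 - 55 = -14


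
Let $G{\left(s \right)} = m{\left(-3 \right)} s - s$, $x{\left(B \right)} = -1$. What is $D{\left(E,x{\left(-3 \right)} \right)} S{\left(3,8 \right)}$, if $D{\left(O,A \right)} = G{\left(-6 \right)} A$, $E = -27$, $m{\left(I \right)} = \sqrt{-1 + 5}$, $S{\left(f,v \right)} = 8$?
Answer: $48$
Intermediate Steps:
$m{\left(I \right)} = 2$ ($m{\left(I \right)} = \sqrt{4} = 2$)
$G{\left(s \right)} = s$ ($G{\left(s \right)} = 2 s - s = s$)
$D{\left(O,A \right)} = - 6 A$
$D{\left(E,x{\left(-3 \right)} \right)} S{\left(3,8 \right)} = \left(-6\right) \left(-1\right) 8 = 6 \cdot 8 = 48$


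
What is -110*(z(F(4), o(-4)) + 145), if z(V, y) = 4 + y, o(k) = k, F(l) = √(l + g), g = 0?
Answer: -15950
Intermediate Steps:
F(l) = √l (F(l) = √(l + 0) = √l)
-110*(z(F(4), o(-4)) + 145) = -110*((4 - 4) + 145) = -110*(0 + 145) = -110*145 = -15950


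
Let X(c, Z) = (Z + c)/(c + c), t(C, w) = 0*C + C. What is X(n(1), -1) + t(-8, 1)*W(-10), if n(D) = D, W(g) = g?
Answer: 80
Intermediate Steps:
t(C, w) = C (t(C, w) = 0 + C = C)
X(c, Z) = (Z + c)/(2*c) (X(c, Z) = (Z + c)/((2*c)) = (Z + c)*(1/(2*c)) = (Z + c)/(2*c))
X(n(1), -1) + t(-8, 1)*W(-10) = (1/2)*(-1 + 1)/1 - 8*(-10) = (1/2)*1*0 + 80 = 0 + 80 = 80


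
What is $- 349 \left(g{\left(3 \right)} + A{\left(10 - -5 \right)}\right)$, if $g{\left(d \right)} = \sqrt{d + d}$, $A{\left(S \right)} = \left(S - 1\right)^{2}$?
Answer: $-68404 - 349 \sqrt{6} \approx -69259.0$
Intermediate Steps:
$A{\left(S \right)} = \left(-1 + S\right)^{2}$
$g{\left(d \right)} = \sqrt{2} \sqrt{d}$ ($g{\left(d \right)} = \sqrt{2 d} = \sqrt{2} \sqrt{d}$)
$- 349 \left(g{\left(3 \right)} + A{\left(10 - -5 \right)}\right) = - 349 \left(\sqrt{2} \sqrt{3} + \left(-1 + \left(10 - -5\right)\right)^{2}\right) = - 349 \left(\sqrt{6} + \left(-1 + \left(10 + 5\right)\right)^{2}\right) = - 349 \left(\sqrt{6} + \left(-1 + 15\right)^{2}\right) = - 349 \left(\sqrt{6} + 14^{2}\right) = - 349 \left(\sqrt{6} + 196\right) = - 349 \left(196 + \sqrt{6}\right) = -68404 - 349 \sqrt{6}$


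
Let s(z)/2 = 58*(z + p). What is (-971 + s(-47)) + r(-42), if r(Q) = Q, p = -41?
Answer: -11221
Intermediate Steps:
s(z) = -4756 + 116*z (s(z) = 2*(58*(z - 41)) = 2*(58*(-41 + z)) = 2*(-2378 + 58*z) = -4756 + 116*z)
(-971 + s(-47)) + r(-42) = (-971 + (-4756 + 116*(-47))) - 42 = (-971 + (-4756 - 5452)) - 42 = (-971 - 10208) - 42 = -11179 - 42 = -11221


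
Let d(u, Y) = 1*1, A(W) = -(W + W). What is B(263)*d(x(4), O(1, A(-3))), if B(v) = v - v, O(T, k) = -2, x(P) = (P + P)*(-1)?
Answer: 0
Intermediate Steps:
A(W) = -2*W
x(P) = -2*P (x(P) = (2*P)*(-1) = -2*P)
d(u, Y) = 1
B(v) = 0
B(263)*d(x(4), O(1, A(-3))) = 0*1 = 0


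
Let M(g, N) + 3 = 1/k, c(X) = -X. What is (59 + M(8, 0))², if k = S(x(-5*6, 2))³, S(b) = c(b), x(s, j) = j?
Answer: 199809/64 ≈ 3122.0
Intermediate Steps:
S(b) = -b
k = -8 (k = (-1*2)³ = (-2)³ = -8)
M(g, N) = -25/8 (M(g, N) = -3 + 1/(-8) = -3 - ⅛ = -25/8)
(59 + M(8, 0))² = (59 - 25/8)² = (447/8)² = 199809/64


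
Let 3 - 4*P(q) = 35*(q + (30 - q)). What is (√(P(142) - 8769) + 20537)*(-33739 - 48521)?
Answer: -1689373620 - 41130*I*√36123 ≈ -1.6894e+9 - 7.8172e+6*I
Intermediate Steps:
P(q) = -1047/4 (P(q) = ¾ - 35*(q + (30 - q))/4 = ¾ - 35*30/4 = ¾ - ¼*1050 = ¾ - 525/2 = -1047/4)
(√(P(142) - 8769) + 20537)*(-33739 - 48521) = (√(-1047/4 - 8769) + 20537)*(-33739 - 48521) = (√(-36123/4) + 20537)*(-82260) = (I*√36123/2 + 20537)*(-82260) = (20537 + I*√36123/2)*(-82260) = -1689373620 - 41130*I*√36123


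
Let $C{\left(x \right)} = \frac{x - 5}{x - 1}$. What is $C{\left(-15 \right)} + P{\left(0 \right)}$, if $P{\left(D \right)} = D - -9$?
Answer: $\frac{41}{4} \approx 10.25$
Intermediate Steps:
$P{\left(D \right)} = 9 + D$ ($P{\left(D \right)} = D + 9 = 9 + D$)
$C{\left(x \right)} = \frac{-5 + x}{-1 + x}$
$C{\left(-15 \right)} + P{\left(0 \right)} = \frac{-5 - 15}{-1 - 15} + \left(9 + 0\right) = \frac{1}{-16} \left(-20\right) + 9 = \left(- \frac{1}{16}\right) \left(-20\right) + 9 = \frac{5}{4} + 9 = \frac{41}{4}$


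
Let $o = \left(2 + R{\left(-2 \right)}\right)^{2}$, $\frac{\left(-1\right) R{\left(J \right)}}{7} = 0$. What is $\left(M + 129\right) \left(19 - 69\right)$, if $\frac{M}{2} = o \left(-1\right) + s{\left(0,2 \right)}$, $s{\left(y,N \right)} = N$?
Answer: $-6250$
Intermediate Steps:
$R{\left(J \right)} = 0$ ($R{\left(J \right)} = \left(-7\right) 0 = 0$)
$o = 4$ ($o = \left(2 + 0\right)^{2} = 2^{2} = 4$)
$M = -4$ ($M = 2 \left(4 \left(-1\right) + 2\right) = 2 \left(-4 + 2\right) = 2 \left(-2\right) = -4$)
$\left(M + 129\right) \left(19 - 69\right) = \left(-4 + 129\right) \left(19 - 69\right) = 125 \left(19 - 69\right) = 125 \left(-50\right) = -6250$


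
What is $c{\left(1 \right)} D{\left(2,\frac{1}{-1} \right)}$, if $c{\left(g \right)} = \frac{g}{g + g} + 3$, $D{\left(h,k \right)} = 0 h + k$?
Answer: $- \frac{7}{2} \approx -3.5$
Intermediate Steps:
$D{\left(h,k \right)} = k$ ($D{\left(h,k \right)} = 0 + k = k$)
$c{\left(g \right)} = \frac{7}{2}$ ($c{\left(g \right)} = \frac{g}{2 g} + 3 = \frac{1}{2 g} g + 3 = \frac{1}{2} + 3 = \frac{7}{2}$)
$c{\left(1 \right)} D{\left(2,\frac{1}{-1} \right)} = \frac{7}{2 \left(-1\right)} = \frac{7}{2} \left(-1\right) = - \frac{7}{2}$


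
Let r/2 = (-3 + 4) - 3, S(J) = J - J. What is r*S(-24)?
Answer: 0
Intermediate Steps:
S(J) = 0
r = -4 (r = 2*((-3 + 4) - 3) = 2*(1 - 3) = 2*(-2) = -4)
r*S(-24) = -4*0 = 0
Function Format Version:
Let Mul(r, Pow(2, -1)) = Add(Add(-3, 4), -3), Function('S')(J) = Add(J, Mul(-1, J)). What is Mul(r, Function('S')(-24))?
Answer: 0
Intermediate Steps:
Function('S')(J) = 0
r = -4 (r = Mul(2, Add(Add(-3, 4), -3)) = Mul(2, Add(1, -3)) = Mul(2, -2) = -4)
Mul(r, Function('S')(-24)) = Mul(-4, 0) = 0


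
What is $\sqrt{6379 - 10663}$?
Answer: $6 i \sqrt{119} \approx 65.452 i$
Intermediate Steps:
$\sqrt{6379 - 10663} = \sqrt{-4284} = 6 i \sqrt{119}$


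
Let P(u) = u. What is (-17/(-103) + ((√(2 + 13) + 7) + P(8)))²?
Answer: 2598979/10609 + 3124*√15/103 ≈ 362.45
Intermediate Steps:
(-17/(-103) + ((√(2 + 13) + 7) + P(8)))² = (-17/(-103) + ((√(2 + 13) + 7) + 8))² = (-17*(-1/103) + ((√15 + 7) + 8))² = (17/103 + ((7 + √15) + 8))² = (17/103 + (15 + √15))² = (1562/103 + √15)²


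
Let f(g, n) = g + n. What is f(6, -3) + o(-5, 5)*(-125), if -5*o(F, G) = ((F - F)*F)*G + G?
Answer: 128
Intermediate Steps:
o(F, G) = -G/5 (o(F, G) = -(((F - F)*F)*G + G)/5 = -((0*F)*G + G)/5 = -(0*G + G)/5 = -(0 + G)/5 = -G/5)
f(6, -3) + o(-5, 5)*(-125) = (6 - 3) - ⅕*5*(-125) = 3 - 1*(-125) = 3 + 125 = 128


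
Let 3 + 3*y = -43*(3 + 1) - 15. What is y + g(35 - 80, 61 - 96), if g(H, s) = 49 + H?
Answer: -178/3 ≈ -59.333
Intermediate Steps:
y = -190/3 (y = -1 + (-43*(3 + 1) - 15)/3 = -1 + (-172 - 15)/3 = -1 + (⅓)*(-187) = -1 - 187/3 = -190/3 ≈ -63.333)
y + g(35 - 80, 61 - 96) = -190/3 + (49 + (35 - 80)) = -190/3 + (49 - 45) = -190/3 + 4 = -178/3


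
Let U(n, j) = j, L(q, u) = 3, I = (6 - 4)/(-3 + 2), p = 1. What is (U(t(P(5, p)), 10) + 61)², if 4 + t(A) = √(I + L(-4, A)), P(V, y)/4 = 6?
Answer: 5041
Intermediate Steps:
I = -2 (I = 2/(-1) = 2*(-1) = -2)
P(V, y) = 24 (P(V, y) = 4*6 = 24)
t(A) = -3 (t(A) = -4 + √(-2 + 3) = -4 + √1 = -4 + 1 = -3)
(U(t(P(5, p)), 10) + 61)² = (10 + 61)² = 71² = 5041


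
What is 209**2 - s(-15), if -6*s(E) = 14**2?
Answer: 131141/3 ≈ 43714.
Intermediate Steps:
s(E) = -98/3 (s(E) = -1/6*14**2 = -1/6*196 = -98/3)
209**2 - s(-15) = 209**2 - 1*(-98/3) = 43681 + 98/3 = 131141/3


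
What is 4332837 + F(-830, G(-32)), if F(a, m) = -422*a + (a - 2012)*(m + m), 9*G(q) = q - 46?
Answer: 14197075/3 ≈ 4.7324e+6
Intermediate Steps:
G(q) = -46/9 + q/9 (G(q) = (q - 46)/9 = (-46 + q)/9 = -46/9 + q/9)
F(a, m) = -422*a + 2*m*(-2012 + a) (F(a, m) = -422*a + (-2012 + a)*(2*m) = -422*a + 2*m*(-2012 + a))
4332837 + F(-830, G(-32)) = 4332837 + (-4024*(-46/9 + (⅑)*(-32)) - 422*(-830) + 2*(-830)*(-46/9 + (⅑)*(-32))) = 4332837 + (-4024*(-46/9 - 32/9) + 350260 + 2*(-830)*(-46/9 - 32/9)) = 4332837 + (-4024*(-26/3) + 350260 + 2*(-830)*(-26/3)) = 4332837 + (104624/3 + 350260 + 43160/3) = 4332837 + 1198564/3 = 14197075/3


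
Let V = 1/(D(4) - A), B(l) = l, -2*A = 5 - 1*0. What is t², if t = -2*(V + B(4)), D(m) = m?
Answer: 11664/169 ≈ 69.018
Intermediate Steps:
A = -5/2 (A = -(5 - 1*0)/2 = -(5 + 0)/2 = -½*5 = -5/2 ≈ -2.5000)
V = 2/13 (V = 1/(4 - 1*(-5/2)) = 1/(4 + 5/2) = 1/(13/2) = 2/13 ≈ 0.15385)
t = -108/13 (t = -2*(2/13 + 4) = -2*54/13 = -108/13 ≈ -8.3077)
t² = (-108/13)² = 11664/169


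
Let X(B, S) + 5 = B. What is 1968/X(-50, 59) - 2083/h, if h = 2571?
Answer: -5174293/141405 ≈ -36.592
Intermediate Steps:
X(B, S) = -5 + B
1968/X(-50, 59) - 2083/h = 1968/(-5 - 50) - 2083/2571 = 1968/(-55) - 2083*1/2571 = 1968*(-1/55) - 2083/2571 = -1968/55 - 2083/2571 = -5174293/141405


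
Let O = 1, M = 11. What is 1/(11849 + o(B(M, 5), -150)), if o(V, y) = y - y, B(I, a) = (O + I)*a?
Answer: 1/11849 ≈ 8.4395e-5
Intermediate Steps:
B(I, a) = a*(1 + I) (B(I, a) = (1 + I)*a = a*(1 + I))
o(V, y) = 0
1/(11849 + o(B(M, 5), -150)) = 1/(11849 + 0) = 1/11849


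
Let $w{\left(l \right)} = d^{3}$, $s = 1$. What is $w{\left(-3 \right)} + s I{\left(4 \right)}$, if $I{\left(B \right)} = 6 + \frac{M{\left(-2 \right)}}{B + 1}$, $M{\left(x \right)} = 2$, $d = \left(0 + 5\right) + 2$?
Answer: $\frac{1747}{5} \approx 349.4$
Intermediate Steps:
$d = 7$ ($d = 5 + 2 = 7$)
$w{\left(l \right)} = 343$ ($w{\left(l \right)} = 7^{3} = 343$)
$I{\left(B \right)} = 6 + \frac{2}{1 + B}$ ($I{\left(B \right)} = 6 + \frac{1}{B + 1} \cdot 2 = 6 + \frac{1}{1 + B} 2 = 6 + \frac{2}{1 + B}$)
$w{\left(-3 \right)} + s I{\left(4 \right)} = 343 + 1 \frac{2 \left(4 + 3 \cdot 4\right)}{1 + 4} = 343 + 1 \frac{2 \left(4 + 12\right)}{5} = 343 + 1 \cdot 2 \cdot \frac{1}{5} \cdot 16 = 343 + 1 \cdot \frac{32}{5} = 343 + \frac{32}{5} = \frac{1747}{5}$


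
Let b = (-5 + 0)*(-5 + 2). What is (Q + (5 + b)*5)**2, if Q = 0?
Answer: 10000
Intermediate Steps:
b = 15 (b = -5*(-3) = 15)
(Q + (5 + b)*5)**2 = (0 + (5 + 15)*5)**2 = (0 + 20*5)**2 = (0 + 100)**2 = 100**2 = 10000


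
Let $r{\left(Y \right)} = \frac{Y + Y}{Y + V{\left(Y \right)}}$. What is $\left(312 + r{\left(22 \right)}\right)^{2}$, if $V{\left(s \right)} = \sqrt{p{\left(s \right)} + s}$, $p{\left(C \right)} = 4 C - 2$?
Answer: $\frac{218599492}{2209} - \frac{975810 \sqrt{3}}{2209} \approx 98194.0$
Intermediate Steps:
$p{\left(C \right)} = -2 + 4 C$
$V{\left(s \right)} = \sqrt{-2 + 5 s}$ ($V{\left(s \right)} = \sqrt{\left(-2 + 4 s\right) + s} = \sqrt{-2 + 5 s}$)
$r{\left(Y \right)} = \frac{2 Y}{Y + \sqrt{-2 + 5 Y}}$ ($r{\left(Y \right)} = \frac{Y + Y}{Y + \sqrt{-2 + 5 Y}} = \frac{2 Y}{Y + \sqrt{-2 + 5 Y}}$)
$\left(312 + r{\left(22 \right)}\right)^{2} = \left(312 + 2 \cdot 22 \frac{1}{22 + \sqrt{-2 + 5 \cdot 22}}\right)^{2} = \left(312 + 2 \cdot 22 \frac{1}{22 + \sqrt{-2 + 110}}\right)^{2} = \left(312 + 2 \cdot 22 \frac{1}{22 + \sqrt{108}}\right)^{2} = \left(312 + 2 \cdot 22 \frac{1}{22 + 6 \sqrt{3}}\right)^{2} = \left(312 + \frac{44}{22 + 6 \sqrt{3}}\right)^{2}$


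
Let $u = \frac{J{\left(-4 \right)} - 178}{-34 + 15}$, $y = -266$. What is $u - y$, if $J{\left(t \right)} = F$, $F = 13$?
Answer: $\frac{5219}{19} \approx 274.68$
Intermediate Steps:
$J{\left(t \right)} = 13$
$u = \frac{165}{19}$ ($u = \frac{13 - 178}{-34 + 15} = - \frac{165}{-19} = \left(-165\right) \left(- \frac{1}{19}\right) = \frac{165}{19} \approx 8.6842$)
$u - y = \frac{165}{19} - -266 = \frac{165}{19} + 266 = \frac{5219}{19}$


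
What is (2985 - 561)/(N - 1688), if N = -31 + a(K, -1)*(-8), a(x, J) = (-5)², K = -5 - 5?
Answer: -24/19 ≈ -1.2632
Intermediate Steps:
K = -10
a(x, J) = 25
N = -231 (N = -31 + 25*(-8) = -31 - 200 = -231)
(2985 - 561)/(N - 1688) = (2985 - 561)/(-231 - 1688) = 2424/(-1919) = 2424*(-1/1919) = -24/19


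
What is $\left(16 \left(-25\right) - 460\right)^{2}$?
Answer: $739600$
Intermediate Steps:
$\left(16 \left(-25\right) - 460\right)^{2} = \left(-400 - 460\right)^{2} = \left(-860\right)^{2} = 739600$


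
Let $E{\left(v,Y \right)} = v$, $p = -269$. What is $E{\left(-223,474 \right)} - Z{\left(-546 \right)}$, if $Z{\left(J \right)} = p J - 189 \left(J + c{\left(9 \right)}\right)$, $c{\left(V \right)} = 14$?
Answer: $-247645$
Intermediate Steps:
$Z{\left(J \right)} = -2646 - 458 J$ ($Z{\left(J \right)} = - 269 J - 189 \left(J + 14\right) = - 269 J - 189 \left(14 + J\right) = - 269 J - \left(2646 + 189 J\right) = -2646 - 458 J$)
$E{\left(-223,474 \right)} - Z{\left(-546 \right)} = -223 - \left(-2646 - -250068\right) = -223 - \left(-2646 + 250068\right) = -223 - 247422 = -247645$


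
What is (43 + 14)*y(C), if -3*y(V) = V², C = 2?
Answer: -76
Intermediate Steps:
y(V) = -V²/3
(43 + 14)*y(C) = (43 + 14)*(-⅓*2²) = 57*(-⅓*4) = 57*(-4/3) = -76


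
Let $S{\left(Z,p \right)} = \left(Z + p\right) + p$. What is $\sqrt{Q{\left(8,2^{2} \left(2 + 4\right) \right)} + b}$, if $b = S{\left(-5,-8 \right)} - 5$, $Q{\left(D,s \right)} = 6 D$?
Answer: $\sqrt{22} \approx 4.6904$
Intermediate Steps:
$S{\left(Z,p \right)} = Z + 2 p$
$b = -26$ ($b = \left(-5 + 2 \left(-8\right)\right) - 5 = \left(-5 - 16\right) - 5 = -21 - 5 = -26$)
$\sqrt{Q{\left(8,2^{2} \left(2 + 4\right) \right)} + b} = \sqrt{6 \cdot 8 - 26} = \sqrt{48 - 26} = \sqrt{22}$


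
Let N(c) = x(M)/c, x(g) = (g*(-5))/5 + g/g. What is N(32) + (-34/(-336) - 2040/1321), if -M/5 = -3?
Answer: -834713/443856 ≈ -1.8806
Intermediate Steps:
M = 15 (M = -5*(-3) = 15)
x(g) = 1 - g (x(g) = -5*g*(1/5) + 1 = -g + 1 = 1 - g)
N(c) = -14/c (N(c) = (1 - 1*15)/c = (1 - 15)/c = -14/c)
N(32) + (-34/(-336) - 2040/1321) = -14/32 + (-34/(-336) - 2040/1321) = -14*1/32 + (-34*(-1/336) - 2040*1/1321) = -7/16 + (17/168 - 2040/1321) = -7/16 - 320263/221928 = -834713/443856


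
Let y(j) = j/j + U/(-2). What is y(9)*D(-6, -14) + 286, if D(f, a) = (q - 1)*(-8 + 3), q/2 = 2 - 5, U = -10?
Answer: 496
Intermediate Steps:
q = -6 (q = 2*(2 - 5) = 2*(-3) = -6)
D(f, a) = 35 (D(f, a) = (-6 - 1)*(-8 + 3) = -7*(-5) = 35)
y(j) = 6 (y(j) = j/j - 10/(-2) = 1 - 10*(-½) = 1 + 5 = 6)
y(9)*D(-6, -14) + 286 = 6*35 + 286 = 210 + 286 = 496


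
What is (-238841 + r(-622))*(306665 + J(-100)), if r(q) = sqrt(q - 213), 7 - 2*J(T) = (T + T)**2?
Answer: -136936382417/2 + 573337*I*sqrt(835)/2 ≈ -6.8468e+10 + 8.2837e+6*I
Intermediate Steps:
J(T) = 7/2 - 2*T**2 (J(T) = 7/2 - (T + T)**2/2 = 7/2 - 4*T**2/2 = 7/2 - 2*T**2)
r(q) = sqrt(-213 + q)
(-238841 + r(-622))*(306665 + J(-100)) = (-238841 + sqrt(-213 - 622))*(306665 + (7/2 - 2*(-100)**2)) = (-238841 + sqrt(-835))*(306665 + (7/2 - 2*10000)) = (-238841 + I*sqrt(835))*(306665 + (7/2 - 20000)) = (-238841 + I*sqrt(835))*(306665 - 39993/2) = (-238841 + I*sqrt(835))*(573337/2) = -136936382417/2 + 573337*I*sqrt(835)/2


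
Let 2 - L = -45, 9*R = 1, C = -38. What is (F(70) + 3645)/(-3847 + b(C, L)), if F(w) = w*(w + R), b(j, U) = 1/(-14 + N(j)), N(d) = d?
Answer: -800540/360081 ≈ -2.2232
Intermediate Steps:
R = ⅑ (R = (⅑)*1 = ⅑ ≈ 0.11111)
L = 47 (L = 2 - 1*(-45) = 2 + 45 = 47)
b(j, U) = 1/(-14 + j)
F(w) = w*(⅑ + w) (F(w) = w*(w + ⅑) = w*(⅑ + w))
(F(70) + 3645)/(-3847 + b(C, L)) = (70*(⅑ + 70) + 3645)/(-3847 + 1/(-14 - 38)) = (70*(631/9) + 3645)/(-3847 + 1/(-52)) = (44170/9 + 3645)/(-3847 - 1/52) = 76975/(9*(-200045/52)) = (76975/9)*(-52/200045) = -800540/360081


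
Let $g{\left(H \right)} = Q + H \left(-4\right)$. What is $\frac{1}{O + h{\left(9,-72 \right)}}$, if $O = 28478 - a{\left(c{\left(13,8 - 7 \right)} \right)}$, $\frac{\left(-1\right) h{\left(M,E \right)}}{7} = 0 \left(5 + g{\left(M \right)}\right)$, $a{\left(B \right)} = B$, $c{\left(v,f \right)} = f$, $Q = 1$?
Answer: $\frac{1}{28477} \approx 3.5116 \cdot 10^{-5}$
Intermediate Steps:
$g{\left(H \right)} = 1 - 4 H$ ($g{\left(H \right)} = 1 + H \left(-4\right) = 1 - 4 H$)
$h{\left(M,E \right)} = 0$ ($h{\left(M,E \right)} = - 7 \cdot 0 \left(5 - \left(-1 + 4 M\right)\right) = - 7 \cdot 0 \left(6 - 4 M\right) = \left(-7\right) 0 = 0$)
$O = 28477$ ($O = 28478 - \left(8 - 7\right) = 28478 - 1 = 28477$)
$\frac{1}{O + h{\left(9,-72 \right)}} = \frac{1}{28477 + 0} = \frac{1}{28477}$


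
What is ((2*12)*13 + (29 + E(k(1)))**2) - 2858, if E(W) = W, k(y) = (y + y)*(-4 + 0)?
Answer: -2105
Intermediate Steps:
k(y) = -8*y (k(y) = (2*y)*(-4) = -8*y)
((2*12)*13 + (29 + E(k(1)))**2) - 2858 = ((2*12)*13 + (29 - 8*1)**2) - 2858 = (24*13 + (29 - 8)**2) - 2858 = (312 + 21**2) - 2858 = (312 + 441) - 2858 = 753 - 2858 = -2105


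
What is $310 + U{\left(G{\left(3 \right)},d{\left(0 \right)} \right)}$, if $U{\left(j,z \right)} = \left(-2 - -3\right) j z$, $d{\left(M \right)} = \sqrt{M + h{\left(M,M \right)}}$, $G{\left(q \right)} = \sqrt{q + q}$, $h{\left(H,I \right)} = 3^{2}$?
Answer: $310 + 3 \sqrt{6} \approx 317.35$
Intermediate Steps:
$h{\left(H,I \right)} = 9$
$G{\left(q \right)} = \sqrt{2} \sqrt{q}$ ($G{\left(q \right)} = \sqrt{2 q} = \sqrt{2} \sqrt{q}$)
$d{\left(M \right)} = \sqrt{9 + M}$ ($d{\left(M \right)} = \sqrt{M + 9} = \sqrt{9 + M}$)
$U{\left(j,z \right)} = j z$ ($U{\left(j,z \right)} = \left(-2 + 3\right) j z = 1 j z = j z$)
$310 + U{\left(G{\left(3 \right)},d{\left(0 \right)} \right)} = 310 + \sqrt{2} \sqrt{3} \sqrt{9 + 0} = 310 + \sqrt{6} \sqrt{9} = 310 + \sqrt{6} \cdot 3 = 310 + 3 \sqrt{6}$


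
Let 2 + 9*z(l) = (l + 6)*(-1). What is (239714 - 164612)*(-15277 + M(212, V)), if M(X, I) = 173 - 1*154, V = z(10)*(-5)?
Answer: -1145906316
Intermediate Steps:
z(l) = -8/9 - l/9 (z(l) = -2/9 + ((l + 6)*(-1))/9 = -2/9 + ((6 + l)*(-1))/9 = -2/9 + (-6 - l)/9 = -2/9 + (-2/3 - l/9) = -8/9 - l/9)
V = 10 (V = (-8/9 - 1/9*10)*(-5) = (-8/9 - 10/9)*(-5) = -2*(-5) = 10)
M(X, I) = 19 (M(X, I) = 173 - 154 = 19)
(239714 - 164612)*(-15277 + M(212, V)) = (239714 - 164612)*(-15277 + 19) = 75102*(-15258) = -1145906316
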